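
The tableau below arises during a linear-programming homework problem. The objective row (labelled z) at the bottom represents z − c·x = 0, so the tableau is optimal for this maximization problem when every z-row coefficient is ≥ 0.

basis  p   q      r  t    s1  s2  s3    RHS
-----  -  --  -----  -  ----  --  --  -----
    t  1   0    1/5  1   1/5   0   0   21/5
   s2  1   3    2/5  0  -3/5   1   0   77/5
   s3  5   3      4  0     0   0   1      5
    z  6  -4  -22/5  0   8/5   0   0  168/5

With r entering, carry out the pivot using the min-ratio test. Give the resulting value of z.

Ratio test on column r — row 1: (21/5)/(1/5) = 21; row 2: (77/5)/(2/5) = 77/2; row 3: 5/4 = 5/4. Minimum is 5/4 at row 3 (s3 leaves); pivot element 4.
Pivot on row 3; the z-row RHS becomes 168/5 − (-22/5)·(5/4) = 391/10.

391/10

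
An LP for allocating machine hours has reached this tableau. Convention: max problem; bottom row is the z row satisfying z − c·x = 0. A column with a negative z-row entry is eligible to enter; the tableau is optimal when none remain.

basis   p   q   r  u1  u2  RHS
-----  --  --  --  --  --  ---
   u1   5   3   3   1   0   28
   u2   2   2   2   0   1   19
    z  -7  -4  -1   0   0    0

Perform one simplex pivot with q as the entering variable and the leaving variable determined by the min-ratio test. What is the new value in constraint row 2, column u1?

-2/3

Ratio test on column q — row 1: 28/3 = 28/3; row 2: 19/2 = 19/2. Minimum is 28/3 at row 1 (u1 leaves); pivot element 3.
Divide row 1 by 3; eliminate column q from the other rows.
Row 2 update in column u1: 0 − 2·(1/3) = -2/3.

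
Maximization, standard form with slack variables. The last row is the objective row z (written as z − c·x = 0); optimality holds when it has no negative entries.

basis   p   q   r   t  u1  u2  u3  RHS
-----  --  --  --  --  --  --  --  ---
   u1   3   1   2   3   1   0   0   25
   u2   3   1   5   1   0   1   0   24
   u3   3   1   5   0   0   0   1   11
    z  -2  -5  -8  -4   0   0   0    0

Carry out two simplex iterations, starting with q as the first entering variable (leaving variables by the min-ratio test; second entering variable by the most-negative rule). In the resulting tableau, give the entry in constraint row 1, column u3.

Ratio test on column q — row 1: 25/1 = 25; row 2: 24/1 = 24; row 3: 11/1 = 11. Minimum is 11 at row 3 (u3 leaves); pivot element 1.
Divide row 3 by 1; eliminate column q from the other rows.
Second iteration: most negative z-row entry is -4 in column t, so t enters.
Ratio test on column t — row 1: 14/3 = 14/3; row 2: 13/1 = 13; row 3: entry 0 ≤ 0. Minimum is 14/3 at row 1 (u1 leaves); pivot element 3.
Divide row 1 by 3; eliminate column t from the other rows.
After both pivots, the entry at constraint row 1, column u3 is -1/3.

-1/3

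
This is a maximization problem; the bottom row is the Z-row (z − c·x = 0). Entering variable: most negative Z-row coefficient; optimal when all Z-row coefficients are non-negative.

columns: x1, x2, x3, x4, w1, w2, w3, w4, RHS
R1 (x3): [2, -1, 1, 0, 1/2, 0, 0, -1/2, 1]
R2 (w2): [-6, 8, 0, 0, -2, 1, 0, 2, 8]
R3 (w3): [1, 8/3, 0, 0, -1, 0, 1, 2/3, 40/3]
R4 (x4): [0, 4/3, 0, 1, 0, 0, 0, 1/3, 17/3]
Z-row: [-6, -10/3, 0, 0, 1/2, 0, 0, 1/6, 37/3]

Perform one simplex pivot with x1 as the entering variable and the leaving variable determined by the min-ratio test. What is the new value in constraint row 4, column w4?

1/3

Ratio test on column x1 — row 1: 1/2 = 1/2; row 2: entry -6 ≤ 0; row 3: (40/3)/1 = 40/3; row 4: entry 0 ≤ 0. Minimum is 1/2 at row 1 (x3 leaves); pivot element 2.
Divide row 1 by 2; eliminate column x1 from the other rows.
Row 4 update in column w4: 1/3 − 0·(-1/4) = 1/3.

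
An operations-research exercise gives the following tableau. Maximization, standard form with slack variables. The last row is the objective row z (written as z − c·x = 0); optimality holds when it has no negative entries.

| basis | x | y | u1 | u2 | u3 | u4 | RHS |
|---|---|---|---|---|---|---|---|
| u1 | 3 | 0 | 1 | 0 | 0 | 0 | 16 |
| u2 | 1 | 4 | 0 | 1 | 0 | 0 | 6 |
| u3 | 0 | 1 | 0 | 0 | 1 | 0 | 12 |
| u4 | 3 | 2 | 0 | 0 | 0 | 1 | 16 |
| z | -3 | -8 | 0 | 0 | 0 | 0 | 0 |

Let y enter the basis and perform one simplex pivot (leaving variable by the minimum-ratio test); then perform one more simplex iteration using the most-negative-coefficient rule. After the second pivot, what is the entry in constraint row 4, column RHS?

26/5

Ratio test on column y — row 1: entry 0 ≤ 0; row 2: 6/4 = 3/2; row 3: 12/1 = 12; row 4: 16/2 = 8. Minimum is 3/2 at row 2 (u2 leaves); pivot element 4.
Divide row 2 by 4; eliminate column y from the other rows.
Second iteration: most negative z-row entry is -1 in column x, so x enters.
Ratio test on column x — row 1: 16/3 = 16/3; row 2: (3/2)/(1/4) = 6; row 3: entry -1/4 ≤ 0; row 4: 13/(5/2) = 26/5. Minimum is 26/5 at row 4 (u4 leaves); pivot element 5/2.
Divide row 4 by 5/2; eliminate column x from the other rows.
After both pivots, the entry at constraint row 4, column RHS is 26/5.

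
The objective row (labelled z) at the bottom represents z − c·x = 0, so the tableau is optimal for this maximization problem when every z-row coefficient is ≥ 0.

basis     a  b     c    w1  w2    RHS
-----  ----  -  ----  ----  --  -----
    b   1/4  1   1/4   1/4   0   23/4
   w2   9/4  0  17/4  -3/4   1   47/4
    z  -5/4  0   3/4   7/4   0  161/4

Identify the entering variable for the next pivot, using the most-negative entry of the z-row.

Negative z-row entries: a: -5/4.
The most negative is -5/4 in column a, so a enters.

a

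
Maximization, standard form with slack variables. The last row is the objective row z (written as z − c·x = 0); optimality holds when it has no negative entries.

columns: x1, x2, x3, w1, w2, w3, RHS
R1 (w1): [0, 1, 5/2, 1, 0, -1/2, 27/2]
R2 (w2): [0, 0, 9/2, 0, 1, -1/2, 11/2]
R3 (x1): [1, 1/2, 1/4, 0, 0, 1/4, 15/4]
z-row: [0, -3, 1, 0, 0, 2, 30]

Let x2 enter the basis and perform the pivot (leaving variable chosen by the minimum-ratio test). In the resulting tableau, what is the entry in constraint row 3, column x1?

Ratio test on column x2 — row 1: (27/2)/1 = 27/2; row 2: entry 0 ≤ 0; row 3: (15/4)/(1/2) = 15/2. Minimum is 15/2 at row 3 (x1 leaves); pivot element 1/2.
Divide row 3 by 1/2; eliminate column x2 from the other rows.
In the new row 3, the x1 entry is the old entry divided by the pivot: 1/(1/2) = 2.

2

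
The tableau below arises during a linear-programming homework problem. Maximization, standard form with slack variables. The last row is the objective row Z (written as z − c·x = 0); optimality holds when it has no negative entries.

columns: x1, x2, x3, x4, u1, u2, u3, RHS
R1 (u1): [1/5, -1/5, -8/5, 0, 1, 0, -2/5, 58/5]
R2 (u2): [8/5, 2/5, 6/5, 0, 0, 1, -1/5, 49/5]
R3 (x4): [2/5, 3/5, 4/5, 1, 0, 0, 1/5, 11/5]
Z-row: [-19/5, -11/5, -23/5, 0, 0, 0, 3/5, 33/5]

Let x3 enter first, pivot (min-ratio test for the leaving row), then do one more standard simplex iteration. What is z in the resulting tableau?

55/2

Ratio test on column x3 — row 1: entry -8/5 ≤ 0; row 2: (49/5)/(6/5) = 49/6; row 3: (11/5)/(4/5) = 11/4. Minimum is 11/4 at row 3 (x4 leaves); pivot element 4/5.
Pivot on row 3; the Z-row RHS becomes 33/5 − (-23/5)·(11/4) = 77/4.
Next entering variable (most negative Z-row entry -3/2): x1.
Ratio test on column x1 — row 1: 16/1 = 16; row 2: (13/2)/1 = 13/2; row 3: (11/4)/(1/2) = 11/2. Minimum is 11/2 at row 3 (x3 leaves); pivot element 1/2.
After the second pivot the Z-row RHS is 77/4 − (-3/2)·(11/2) = 55/2.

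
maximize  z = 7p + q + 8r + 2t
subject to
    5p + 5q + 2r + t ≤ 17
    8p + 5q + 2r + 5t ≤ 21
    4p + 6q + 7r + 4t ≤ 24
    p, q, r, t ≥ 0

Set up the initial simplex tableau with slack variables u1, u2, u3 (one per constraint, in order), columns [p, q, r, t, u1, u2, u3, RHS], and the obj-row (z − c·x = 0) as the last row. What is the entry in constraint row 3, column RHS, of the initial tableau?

24

The RHS of constraint 3 is b_3 = 24.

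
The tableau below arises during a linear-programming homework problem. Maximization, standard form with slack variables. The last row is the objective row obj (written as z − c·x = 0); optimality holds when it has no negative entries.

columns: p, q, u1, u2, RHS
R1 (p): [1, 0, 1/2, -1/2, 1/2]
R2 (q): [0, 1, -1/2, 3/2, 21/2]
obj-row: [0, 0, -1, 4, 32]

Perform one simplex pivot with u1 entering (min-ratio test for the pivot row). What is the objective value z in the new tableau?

Ratio test on column u1 — row 1: (1/2)/(1/2) = 1; row 2: entry -1/2 ≤ 0. Minimum is 1 at row 1 (p leaves); pivot element 1/2.
Pivot on row 1; the obj-row RHS becomes 32 − (-1)·1 = 33.

33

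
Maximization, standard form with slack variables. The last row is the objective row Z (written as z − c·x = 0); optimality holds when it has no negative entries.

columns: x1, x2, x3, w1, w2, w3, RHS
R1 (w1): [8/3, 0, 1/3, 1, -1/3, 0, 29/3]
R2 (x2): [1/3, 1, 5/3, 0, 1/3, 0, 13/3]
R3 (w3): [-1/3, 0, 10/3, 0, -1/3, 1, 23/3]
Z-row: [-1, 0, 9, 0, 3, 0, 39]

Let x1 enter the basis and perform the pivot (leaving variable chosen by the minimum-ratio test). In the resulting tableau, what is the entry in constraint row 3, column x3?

27/8

Ratio test on column x1 — row 1: (29/3)/(8/3) = 29/8; row 2: (13/3)/(1/3) = 13; row 3: entry -1/3 ≤ 0. Minimum is 29/8 at row 1 (w1 leaves); pivot element 8/3.
Divide row 1 by 8/3; eliminate column x1 from the other rows.
Row 3 update in column x3: 10/3 − (-1/3)·(1/8) = 27/8.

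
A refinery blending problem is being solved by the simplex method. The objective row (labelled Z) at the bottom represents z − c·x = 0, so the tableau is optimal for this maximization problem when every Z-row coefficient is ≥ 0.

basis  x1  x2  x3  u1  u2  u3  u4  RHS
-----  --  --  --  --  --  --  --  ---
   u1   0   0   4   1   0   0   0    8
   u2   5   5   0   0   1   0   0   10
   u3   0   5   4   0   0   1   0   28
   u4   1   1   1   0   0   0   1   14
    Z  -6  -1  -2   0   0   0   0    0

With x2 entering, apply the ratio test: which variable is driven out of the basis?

Column x2 entries and ratios — u1: 0 ≤ 0, skip; u2: 10/5 = 2; u3: 28/5 = 28/5; u4: 14/1 = 14.
Smallest ratio is 2 in the row of u2, so u2 leaves.

u2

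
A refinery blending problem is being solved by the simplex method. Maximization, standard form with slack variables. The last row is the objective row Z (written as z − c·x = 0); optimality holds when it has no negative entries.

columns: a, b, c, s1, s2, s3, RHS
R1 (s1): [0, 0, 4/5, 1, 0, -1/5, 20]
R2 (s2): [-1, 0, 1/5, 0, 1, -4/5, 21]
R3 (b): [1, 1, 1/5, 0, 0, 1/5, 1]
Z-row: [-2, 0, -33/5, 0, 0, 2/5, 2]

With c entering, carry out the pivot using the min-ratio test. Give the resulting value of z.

35

Ratio test on column c — row 1: 20/(4/5) = 25; row 2: 21/(1/5) = 105; row 3: 1/(1/5) = 5. Minimum is 5 at row 3 (b leaves); pivot element 1/5.
Pivot on row 3; the Z-row RHS becomes 2 − (-33/5)·5 = 35.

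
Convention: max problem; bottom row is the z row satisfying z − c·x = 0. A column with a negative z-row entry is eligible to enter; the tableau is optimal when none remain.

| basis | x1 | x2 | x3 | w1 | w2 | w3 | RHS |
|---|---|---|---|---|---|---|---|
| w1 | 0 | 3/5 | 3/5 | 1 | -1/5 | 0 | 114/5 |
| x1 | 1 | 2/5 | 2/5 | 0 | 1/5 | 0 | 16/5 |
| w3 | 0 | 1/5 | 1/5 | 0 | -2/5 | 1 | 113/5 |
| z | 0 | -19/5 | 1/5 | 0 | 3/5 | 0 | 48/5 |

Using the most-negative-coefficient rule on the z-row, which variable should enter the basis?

x2

Negative z-row entries: x2: -19/5.
The most negative is -19/5 in column x2, so x2 enters.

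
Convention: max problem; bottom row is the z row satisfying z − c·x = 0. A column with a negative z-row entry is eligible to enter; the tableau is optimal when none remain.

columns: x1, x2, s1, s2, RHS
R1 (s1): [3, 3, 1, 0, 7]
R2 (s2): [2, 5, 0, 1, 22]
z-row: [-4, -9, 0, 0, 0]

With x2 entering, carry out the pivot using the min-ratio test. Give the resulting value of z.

Ratio test on column x2 — row 1: 7/3 = 7/3; row 2: 22/5 = 22/5. Minimum is 7/3 at row 1 (s1 leaves); pivot element 3.
Pivot on row 1; the z-row RHS becomes 0 − (-9)·(7/3) = 21.

21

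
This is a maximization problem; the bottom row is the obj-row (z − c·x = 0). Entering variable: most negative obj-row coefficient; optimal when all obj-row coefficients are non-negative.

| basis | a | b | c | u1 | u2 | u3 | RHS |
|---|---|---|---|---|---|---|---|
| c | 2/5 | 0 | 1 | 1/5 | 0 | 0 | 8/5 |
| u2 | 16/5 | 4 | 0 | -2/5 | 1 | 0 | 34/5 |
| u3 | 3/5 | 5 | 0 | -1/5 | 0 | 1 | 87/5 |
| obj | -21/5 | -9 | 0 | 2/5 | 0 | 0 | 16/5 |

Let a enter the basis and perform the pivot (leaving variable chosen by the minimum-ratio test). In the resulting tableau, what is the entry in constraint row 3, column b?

17/4

Ratio test on column a — row 1: (8/5)/(2/5) = 4; row 2: (34/5)/(16/5) = 17/8; row 3: (87/5)/(3/5) = 29. Minimum is 17/8 at row 2 (u2 leaves); pivot element 16/5.
Divide row 2 by 16/5; eliminate column a from the other rows.
Row 3 update in column b: 5 − (3/5)·(5/4) = 17/4.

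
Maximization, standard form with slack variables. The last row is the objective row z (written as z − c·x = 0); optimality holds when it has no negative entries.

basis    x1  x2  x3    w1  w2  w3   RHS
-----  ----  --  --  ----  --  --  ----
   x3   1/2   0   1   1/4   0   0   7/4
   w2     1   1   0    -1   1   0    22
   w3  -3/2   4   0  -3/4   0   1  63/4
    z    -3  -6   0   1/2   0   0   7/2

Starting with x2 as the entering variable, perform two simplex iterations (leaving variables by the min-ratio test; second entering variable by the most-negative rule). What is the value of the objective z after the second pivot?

Ratio test on column x2 — row 1: entry 0 ≤ 0; row 2: 22/1 = 22; row 3: (63/4)/4 = 63/16. Minimum is 63/16 at row 3 (w3 leaves); pivot element 4.
Pivot on row 3; the z-row RHS becomes 7/2 − (-6)·(63/16) = 217/8.
Next entering variable (most negative z-row entry -21/4): x1.
Ratio test on column x1 — row 1: (7/4)/(1/2) = 7/2; row 2: (289/16)/(11/8) = 289/22; row 3: entry -3/8 ≤ 0. Minimum is 7/2 at row 1 (x3 leaves); pivot element 1/2.
After the second pivot the z-row RHS is 217/8 − (-21/4)·(7/2) = 91/2.

91/2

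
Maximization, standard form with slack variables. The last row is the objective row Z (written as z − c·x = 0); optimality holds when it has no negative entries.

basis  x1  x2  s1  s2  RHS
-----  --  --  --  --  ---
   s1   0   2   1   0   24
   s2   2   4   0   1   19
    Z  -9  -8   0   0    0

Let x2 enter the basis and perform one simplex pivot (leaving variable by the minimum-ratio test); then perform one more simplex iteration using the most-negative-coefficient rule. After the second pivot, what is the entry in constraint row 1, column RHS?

24

Ratio test on column x2 — row 1: 24/2 = 12; row 2: 19/4 = 19/4. Minimum is 19/4 at row 2 (s2 leaves); pivot element 4.
Divide row 2 by 4; eliminate column x2 from the other rows.
Second iteration: most negative Z-row entry is -5 in column x1, so x1 enters.
Ratio test on column x1 — row 1: entry -1 ≤ 0; row 2: (19/4)/(1/2) = 19/2. Minimum is 19/2 at row 2 (x2 leaves); pivot element 1/2.
Divide row 2 by 1/2; eliminate column x1 from the other rows.
After both pivots, the entry at constraint row 1, column RHS is 24.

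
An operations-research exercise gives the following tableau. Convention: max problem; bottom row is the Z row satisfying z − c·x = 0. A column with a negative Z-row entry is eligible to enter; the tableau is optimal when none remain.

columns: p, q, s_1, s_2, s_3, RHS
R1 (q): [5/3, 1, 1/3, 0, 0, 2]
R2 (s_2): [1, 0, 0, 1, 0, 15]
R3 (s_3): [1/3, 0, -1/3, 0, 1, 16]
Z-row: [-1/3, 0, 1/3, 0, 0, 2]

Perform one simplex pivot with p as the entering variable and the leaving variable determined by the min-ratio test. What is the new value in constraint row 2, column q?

Ratio test on column p — row 1: 2/(5/3) = 6/5; row 2: 15/1 = 15; row 3: 16/(1/3) = 48. Minimum is 6/5 at row 1 (q leaves); pivot element 5/3.
Divide row 1 by 5/3; eliminate column p from the other rows.
Row 2 update in column q: 0 − 1·(3/5) = -3/5.

-3/5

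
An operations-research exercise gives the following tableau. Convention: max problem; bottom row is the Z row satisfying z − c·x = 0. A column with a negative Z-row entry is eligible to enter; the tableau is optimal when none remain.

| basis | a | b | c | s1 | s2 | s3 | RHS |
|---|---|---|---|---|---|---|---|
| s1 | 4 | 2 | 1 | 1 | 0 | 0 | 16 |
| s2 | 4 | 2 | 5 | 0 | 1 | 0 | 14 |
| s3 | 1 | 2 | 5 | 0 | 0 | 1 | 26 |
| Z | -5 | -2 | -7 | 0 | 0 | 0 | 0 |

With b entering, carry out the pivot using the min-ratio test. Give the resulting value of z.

Ratio test on column b — row 1: 16/2 = 8; row 2: 14/2 = 7; row 3: 26/2 = 13. Minimum is 7 at row 2 (s2 leaves); pivot element 2.
Pivot on row 2; the Z-row RHS becomes 0 − (-2)·7 = 14.

14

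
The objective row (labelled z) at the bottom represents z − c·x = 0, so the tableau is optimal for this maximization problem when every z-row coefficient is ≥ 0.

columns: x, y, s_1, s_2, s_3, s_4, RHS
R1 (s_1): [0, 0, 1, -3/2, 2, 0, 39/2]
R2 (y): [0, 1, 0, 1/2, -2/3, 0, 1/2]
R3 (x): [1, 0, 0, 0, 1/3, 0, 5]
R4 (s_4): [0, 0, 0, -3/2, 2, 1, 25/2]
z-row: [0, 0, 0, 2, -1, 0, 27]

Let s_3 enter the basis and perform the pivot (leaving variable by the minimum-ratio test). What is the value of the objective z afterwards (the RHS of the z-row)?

Ratio test on column s_3 — row 1: (39/2)/2 = 39/4; row 2: entry -2/3 ≤ 0; row 3: 5/(1/3) = 15; row 4: (25/2)/2 = 25/4. Minimum is 25/4 at row 4 (s_4 leaves); pivot element 2.
Pivot on row 4; the z-row RHS becomes 27 − (-1)·(25/4) = 133/4.

133/4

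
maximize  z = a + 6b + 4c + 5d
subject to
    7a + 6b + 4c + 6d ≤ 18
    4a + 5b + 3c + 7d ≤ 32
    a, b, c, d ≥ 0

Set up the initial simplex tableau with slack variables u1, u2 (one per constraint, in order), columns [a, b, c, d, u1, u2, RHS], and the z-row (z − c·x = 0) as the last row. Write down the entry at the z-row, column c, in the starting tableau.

-4

The z-row carries the negated objective coefficients: the c entry is -4.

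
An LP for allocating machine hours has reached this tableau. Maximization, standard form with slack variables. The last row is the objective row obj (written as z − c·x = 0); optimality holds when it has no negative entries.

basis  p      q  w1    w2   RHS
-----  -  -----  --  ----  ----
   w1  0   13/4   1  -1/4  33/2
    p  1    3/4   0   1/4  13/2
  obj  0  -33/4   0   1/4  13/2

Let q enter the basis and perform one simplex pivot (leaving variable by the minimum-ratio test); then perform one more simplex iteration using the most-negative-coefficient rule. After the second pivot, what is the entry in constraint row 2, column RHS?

35/4

Ratio test on column q — row 1: (33/2)/(13/4) = 66/13; row 2: (13/2)/(3/4) = 26/3. Minimum is 66/13 at row 1 (w1 leaves); pivot element 13/4.
Divide row 1 by 13/4; eliminate column q from the other rows.
Second iteration: most negative obj-row entry is -5/13 in column w2, so w2 enters.
Ratio test on column w2 — row 1: entry -1/13 ≤ 0; row 2: (35/13)/(4/13) = 35/4. Minimum is 35/4 at row 2 (p leaves); pivot element 4/13.
Divide row 2 by 4/13; eliminate column w2 from the other rows.
After both pivots, the entry at constraint row 2, column RHS is 35/4.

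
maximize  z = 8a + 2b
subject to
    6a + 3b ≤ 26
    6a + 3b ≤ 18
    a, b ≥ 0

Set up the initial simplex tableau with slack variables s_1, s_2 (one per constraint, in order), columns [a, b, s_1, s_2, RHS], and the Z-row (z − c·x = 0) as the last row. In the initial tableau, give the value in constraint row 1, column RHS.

26

The RHS of constraint 1 is b_1 = 26.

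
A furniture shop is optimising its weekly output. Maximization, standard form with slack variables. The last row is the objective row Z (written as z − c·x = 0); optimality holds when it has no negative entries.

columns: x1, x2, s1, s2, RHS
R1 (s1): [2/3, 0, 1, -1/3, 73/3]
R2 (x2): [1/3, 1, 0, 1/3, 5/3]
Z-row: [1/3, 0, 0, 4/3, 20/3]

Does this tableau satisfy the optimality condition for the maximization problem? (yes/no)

Every Z-row coefficient is ≥ 0, so the tableau is optimal.

yes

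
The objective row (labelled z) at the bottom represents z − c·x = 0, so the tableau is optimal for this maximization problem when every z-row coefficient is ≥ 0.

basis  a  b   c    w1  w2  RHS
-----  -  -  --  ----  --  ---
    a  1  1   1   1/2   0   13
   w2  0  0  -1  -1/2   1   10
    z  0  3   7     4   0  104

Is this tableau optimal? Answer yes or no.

yes

Every z-row coefficient is ≥ 0, so the tableau is optimal.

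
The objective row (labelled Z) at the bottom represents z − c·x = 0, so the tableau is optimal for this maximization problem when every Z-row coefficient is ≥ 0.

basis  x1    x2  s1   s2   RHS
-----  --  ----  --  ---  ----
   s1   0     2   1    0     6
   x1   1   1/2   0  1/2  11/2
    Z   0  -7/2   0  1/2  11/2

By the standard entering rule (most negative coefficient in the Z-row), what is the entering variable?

Negative Z-row entries: x2: -7/2.
The most negative is -7/2 in column x2, so x2 enters.

x2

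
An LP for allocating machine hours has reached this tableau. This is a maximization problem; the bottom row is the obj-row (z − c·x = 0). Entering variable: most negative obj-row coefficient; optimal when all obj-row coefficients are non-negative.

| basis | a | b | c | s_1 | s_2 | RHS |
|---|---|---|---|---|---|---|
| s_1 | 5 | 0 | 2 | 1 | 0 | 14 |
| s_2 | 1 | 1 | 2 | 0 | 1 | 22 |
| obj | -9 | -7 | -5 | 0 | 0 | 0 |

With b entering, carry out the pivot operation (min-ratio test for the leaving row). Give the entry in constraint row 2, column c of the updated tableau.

Ratio test on column b — row 1: entry 0 ≤ 0; row 2: 22/1 = 22. Minimum is 22 at row 2 (s_2 leaves); pivot element 1.
Divide row 2 by 1; eliminate column b from the other rows.
In the new row 2, the c entry is the old entry divided by the pivot: 2/1 = 2.

2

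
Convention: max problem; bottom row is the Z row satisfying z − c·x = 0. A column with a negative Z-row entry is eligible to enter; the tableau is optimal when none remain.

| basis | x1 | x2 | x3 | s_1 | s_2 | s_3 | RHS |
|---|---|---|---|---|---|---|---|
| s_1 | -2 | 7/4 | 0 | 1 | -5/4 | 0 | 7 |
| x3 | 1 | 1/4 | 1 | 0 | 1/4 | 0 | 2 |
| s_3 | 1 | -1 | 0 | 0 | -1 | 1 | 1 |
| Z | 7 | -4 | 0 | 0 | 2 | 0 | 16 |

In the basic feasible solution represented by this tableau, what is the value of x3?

2

x3 is basic (row 2); its value is the RHS of that row, 2.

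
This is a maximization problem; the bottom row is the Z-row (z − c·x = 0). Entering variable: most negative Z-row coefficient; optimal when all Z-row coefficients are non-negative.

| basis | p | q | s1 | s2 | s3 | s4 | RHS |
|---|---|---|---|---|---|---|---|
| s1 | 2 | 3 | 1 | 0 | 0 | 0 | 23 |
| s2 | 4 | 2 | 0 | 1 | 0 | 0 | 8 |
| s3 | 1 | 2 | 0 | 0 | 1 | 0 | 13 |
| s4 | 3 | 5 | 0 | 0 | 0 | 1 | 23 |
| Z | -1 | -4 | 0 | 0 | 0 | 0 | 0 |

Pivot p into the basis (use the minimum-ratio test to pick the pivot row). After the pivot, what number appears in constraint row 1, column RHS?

19

Ratio test on column p — row 1: 23/2 = 23/2; row 2: 8/4 = 2; row 3: 13/1 = 13; row 4: 23/3 = 23/3. Minimum is 2 at row 2 (s2 leaves); pivot element 4.
Divide row 2 by 4; eliminate column p from the other rows.
Row 1 update in column RHS: 23 − 2·2 = 19.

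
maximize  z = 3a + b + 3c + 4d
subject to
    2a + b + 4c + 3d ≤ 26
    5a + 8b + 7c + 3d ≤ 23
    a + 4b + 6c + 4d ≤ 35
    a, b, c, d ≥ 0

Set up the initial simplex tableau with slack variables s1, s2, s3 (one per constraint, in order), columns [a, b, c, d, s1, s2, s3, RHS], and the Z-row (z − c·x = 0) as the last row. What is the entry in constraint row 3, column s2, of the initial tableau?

0

Slack s2 belongs to constraint 2; its column is the unit vector e_2, so the entry in row 3 is 0.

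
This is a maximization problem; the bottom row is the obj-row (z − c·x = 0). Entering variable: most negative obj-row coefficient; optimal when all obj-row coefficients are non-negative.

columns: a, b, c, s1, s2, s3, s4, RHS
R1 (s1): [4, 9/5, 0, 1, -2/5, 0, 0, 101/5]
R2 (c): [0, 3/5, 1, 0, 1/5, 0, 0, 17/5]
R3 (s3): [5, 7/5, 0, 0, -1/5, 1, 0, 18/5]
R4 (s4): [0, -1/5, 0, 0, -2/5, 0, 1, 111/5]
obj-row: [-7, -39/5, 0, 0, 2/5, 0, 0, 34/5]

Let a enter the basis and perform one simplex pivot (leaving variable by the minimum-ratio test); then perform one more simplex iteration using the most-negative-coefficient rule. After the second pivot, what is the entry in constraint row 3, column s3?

Ratio test on column a — row 1: (101/5)/4 = 101/20; row 2: entry 0 ≤ 0; row 3: (18/5)/5 = 18/25; row 4: entry 0 ≤ 0. Minimum is 18/25 at row 3 (s3 leaves); pivot element 5.
Divide row 3 by 5; eliminate column a from the other rows.
Second iteration: most negative obj-row entry is -146/25 in column b, so b enters.
Ratio test on column b — row 1: (433/25)/(17/25) = 433/17; row 2: (17/5)/(3/5) = 17/3; row 3: (18/25)/(7/25) = 18/7; row 4: entry -1/5 ≤ 0. Minimum is 18/7 at row 3 (a leaves); pivot element 7/25.
Divide row 3 by 7/25; eliminate column b from the other rows.
After both pivots, the entry at constraint row 3, column s3 is 5/7.

5/7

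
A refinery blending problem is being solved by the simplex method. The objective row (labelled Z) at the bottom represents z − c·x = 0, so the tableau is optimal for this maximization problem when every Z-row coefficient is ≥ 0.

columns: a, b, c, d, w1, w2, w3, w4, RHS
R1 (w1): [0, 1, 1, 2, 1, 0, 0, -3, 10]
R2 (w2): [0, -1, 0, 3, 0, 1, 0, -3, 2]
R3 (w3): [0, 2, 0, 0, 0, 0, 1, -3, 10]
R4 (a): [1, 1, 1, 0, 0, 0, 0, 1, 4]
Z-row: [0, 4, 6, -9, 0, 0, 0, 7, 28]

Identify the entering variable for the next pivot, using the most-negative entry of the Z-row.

Negative Z-row entries: d: -9.
The most negative is -9 in column d, so d enters.

d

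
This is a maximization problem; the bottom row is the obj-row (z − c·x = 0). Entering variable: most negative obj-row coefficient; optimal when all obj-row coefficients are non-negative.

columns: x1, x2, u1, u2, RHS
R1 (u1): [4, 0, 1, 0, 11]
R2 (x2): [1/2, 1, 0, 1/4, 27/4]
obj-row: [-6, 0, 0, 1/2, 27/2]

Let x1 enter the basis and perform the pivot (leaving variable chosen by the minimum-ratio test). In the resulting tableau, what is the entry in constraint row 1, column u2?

Ratio test on column x1 — row 1: 11/4 = 11/4; row 2: (27/4)/(1/2) = 27/2. Minimum is 11/4 at row 1 (u1 leaves); pivot element 4.
Divide row 1 by 4; eliminate column x1 from the other rows.
In the new row 1, the u2 entry is the old entry divided by the pivot: 0/4 = 0.

0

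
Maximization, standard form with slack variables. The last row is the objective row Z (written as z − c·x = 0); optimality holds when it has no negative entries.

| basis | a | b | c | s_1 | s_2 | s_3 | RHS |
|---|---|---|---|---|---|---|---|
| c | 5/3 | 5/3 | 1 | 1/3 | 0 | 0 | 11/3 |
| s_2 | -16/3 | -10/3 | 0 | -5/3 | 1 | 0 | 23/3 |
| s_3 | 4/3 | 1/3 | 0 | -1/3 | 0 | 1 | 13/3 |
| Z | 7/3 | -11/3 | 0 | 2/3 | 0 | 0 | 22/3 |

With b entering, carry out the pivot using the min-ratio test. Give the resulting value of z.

Ratio test on column b — row 1: (11/3)/(5/3) = 11/5; row 2: entry -10/3 ≤ 0; row 3: (13/3)/(1/3) = 13. Minimum is 11/5 at row 1 (c leaves); pivot element 5/3.
Pivot on row 1; the Z-row RHS becomes 22/3 − (-11/3)·(11/5) = 77/5.

77/5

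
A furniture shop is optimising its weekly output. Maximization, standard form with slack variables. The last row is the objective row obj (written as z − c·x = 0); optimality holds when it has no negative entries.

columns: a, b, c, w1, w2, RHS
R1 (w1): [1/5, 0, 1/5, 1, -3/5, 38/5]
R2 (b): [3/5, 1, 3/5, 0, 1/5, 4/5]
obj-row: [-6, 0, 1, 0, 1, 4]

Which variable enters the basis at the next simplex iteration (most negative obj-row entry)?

Negative obj-row entries: a: -6.
The most negative is -6 in column a, so a enters.

a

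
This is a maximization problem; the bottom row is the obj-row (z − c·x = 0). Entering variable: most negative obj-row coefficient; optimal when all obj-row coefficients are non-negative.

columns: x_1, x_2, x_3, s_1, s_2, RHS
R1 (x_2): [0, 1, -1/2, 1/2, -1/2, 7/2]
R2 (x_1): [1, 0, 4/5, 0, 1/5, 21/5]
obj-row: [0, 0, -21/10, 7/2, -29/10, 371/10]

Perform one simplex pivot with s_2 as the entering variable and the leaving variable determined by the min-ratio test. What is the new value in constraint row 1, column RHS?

14

Ratio test on column s_2 — row 1: entry -1/2 ≤ 0; row 2: (21/5)/(1/5) = 21. Minimum is 21 at row 2 (x_1 leaves); pivot element 1/5.
Divide row 2 by 1/5; eliminate column s_2 from the other rows.
Row 1 update in column RHS: 7/2 − (-1/2)·21 = 14.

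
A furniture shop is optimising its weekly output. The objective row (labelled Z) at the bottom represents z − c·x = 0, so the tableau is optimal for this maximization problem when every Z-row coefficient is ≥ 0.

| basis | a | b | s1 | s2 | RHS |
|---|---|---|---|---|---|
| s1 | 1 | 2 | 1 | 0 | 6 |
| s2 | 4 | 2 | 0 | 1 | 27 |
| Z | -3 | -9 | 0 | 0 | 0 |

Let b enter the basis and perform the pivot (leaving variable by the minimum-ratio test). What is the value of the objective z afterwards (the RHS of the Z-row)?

Ratio test on column b — row 1: 6/2 = 3; row 2: 27/2 = 27/2. Minimum is 3 at row 1 (s1 leaves); pivot element 2.
Pivot on row 1; the Z-row RHS becomes 0 − (-9)·3 = 27.

27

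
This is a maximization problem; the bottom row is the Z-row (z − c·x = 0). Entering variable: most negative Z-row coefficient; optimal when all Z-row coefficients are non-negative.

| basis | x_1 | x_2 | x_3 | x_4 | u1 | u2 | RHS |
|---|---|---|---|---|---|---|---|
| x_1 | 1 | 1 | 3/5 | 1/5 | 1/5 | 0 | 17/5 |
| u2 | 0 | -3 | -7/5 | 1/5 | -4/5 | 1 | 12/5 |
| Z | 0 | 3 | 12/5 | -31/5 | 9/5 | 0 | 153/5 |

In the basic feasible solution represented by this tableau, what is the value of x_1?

x_1 is basic (row 1); its value is the RHS of that row, 17/5.

17/5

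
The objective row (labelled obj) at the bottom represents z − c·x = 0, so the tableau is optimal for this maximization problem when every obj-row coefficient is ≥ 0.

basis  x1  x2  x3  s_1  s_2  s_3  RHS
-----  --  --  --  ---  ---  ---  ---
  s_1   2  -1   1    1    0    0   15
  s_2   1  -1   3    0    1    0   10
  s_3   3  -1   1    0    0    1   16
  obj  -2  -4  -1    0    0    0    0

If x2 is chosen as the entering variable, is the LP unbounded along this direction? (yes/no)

Every constraint-row entry in column x2 is ≤ 0, so increasing x2 is unbounded.

yes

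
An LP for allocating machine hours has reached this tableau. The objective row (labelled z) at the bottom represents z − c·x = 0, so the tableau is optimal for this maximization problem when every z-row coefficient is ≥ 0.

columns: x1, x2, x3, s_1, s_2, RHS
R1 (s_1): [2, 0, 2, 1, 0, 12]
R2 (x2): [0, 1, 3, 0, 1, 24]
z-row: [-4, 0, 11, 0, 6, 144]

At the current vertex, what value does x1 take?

0

x1 is not in the basis, so in the current basic feasible solution x1 = 0.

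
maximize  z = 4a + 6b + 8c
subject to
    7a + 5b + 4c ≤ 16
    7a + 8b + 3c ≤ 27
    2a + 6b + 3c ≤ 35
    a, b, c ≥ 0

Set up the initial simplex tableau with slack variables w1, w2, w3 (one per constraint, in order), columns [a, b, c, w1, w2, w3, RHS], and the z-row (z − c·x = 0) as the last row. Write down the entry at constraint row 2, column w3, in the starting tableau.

Slack w3 belongs to constraint 3; its column is the unit vector e_3, so the entry in row 2 is 0.

0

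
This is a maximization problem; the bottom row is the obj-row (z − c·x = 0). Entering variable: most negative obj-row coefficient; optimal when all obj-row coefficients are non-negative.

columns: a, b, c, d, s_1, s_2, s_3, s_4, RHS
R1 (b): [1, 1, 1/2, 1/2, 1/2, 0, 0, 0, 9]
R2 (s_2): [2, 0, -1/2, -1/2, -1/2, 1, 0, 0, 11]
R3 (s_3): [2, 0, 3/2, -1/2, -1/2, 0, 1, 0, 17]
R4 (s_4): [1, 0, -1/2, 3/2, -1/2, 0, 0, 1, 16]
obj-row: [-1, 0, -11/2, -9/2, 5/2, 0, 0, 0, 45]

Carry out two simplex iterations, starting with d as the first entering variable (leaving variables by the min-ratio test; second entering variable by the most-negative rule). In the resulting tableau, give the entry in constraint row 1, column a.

Ratio test on column d — row 1: 9/(1/2) = 18; row 2: entry -1/2 ≤ 0; row 3: entry -1/2 ≤ 0; row 4: 16/(3/2) = 32/3. Minimum is 32/3 at row 4 (s_4 leaves); pivot element 3/2.
Divide row 4 by 3/2; eliminate column d from the other rows.
Second iteration: most negative obj-row entry is -7 in column c, so c enters.
Ratio test on column c — row 1: (11/3)/(2/3) = 11/2; row 2: entry -2/3 ≤ 0; row 3: (67/3)/(4/3) = 67/4; row 4: entry -1/3 ≤ 0. Minimum is 11/2 at row 1 (b leaves); pivot element 2/3.
Divide row 1 by 2/3; eliminate column c from the other rows.
After both pivots, the entry at constraint row 1, column a is 1.

1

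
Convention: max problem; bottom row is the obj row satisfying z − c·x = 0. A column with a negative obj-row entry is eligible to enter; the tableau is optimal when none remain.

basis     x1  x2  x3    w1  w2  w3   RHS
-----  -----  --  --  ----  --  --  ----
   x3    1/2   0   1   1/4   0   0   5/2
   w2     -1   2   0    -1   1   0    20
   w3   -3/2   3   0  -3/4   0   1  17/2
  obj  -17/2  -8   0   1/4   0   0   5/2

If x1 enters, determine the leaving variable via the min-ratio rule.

Column x1 entries and ratios — x3: (5/2)/(1/2) = 5; w2: -1 ≤ 0, skip; w3: -3/2 ≤ 0, skip.
Smallest ratio is 5 in the row of x3, so x3 leaves.

x3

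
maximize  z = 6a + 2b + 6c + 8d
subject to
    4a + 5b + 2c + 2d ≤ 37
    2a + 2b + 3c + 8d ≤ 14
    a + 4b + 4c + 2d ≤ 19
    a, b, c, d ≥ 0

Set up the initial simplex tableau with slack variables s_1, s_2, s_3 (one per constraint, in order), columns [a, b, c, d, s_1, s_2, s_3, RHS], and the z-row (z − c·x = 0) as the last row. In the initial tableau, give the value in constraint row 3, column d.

Constraint 3 has coefficient 2 on d.

2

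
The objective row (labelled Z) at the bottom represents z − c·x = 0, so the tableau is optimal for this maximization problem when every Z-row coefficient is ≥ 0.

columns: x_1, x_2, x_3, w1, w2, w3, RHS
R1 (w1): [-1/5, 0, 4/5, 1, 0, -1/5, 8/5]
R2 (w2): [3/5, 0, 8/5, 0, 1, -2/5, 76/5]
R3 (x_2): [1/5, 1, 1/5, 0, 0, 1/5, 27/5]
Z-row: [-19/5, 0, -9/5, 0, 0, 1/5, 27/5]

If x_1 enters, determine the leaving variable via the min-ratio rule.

Column x_1 entries and ratios — w1: -1/5 ≤ 0, skip; w2: (76/5)/(3/5) = 76/3; x_2: (27/5)/(1/5) = 27.
Smallest ratio is 76/3 in the row of w2, so w2 leaves.

w2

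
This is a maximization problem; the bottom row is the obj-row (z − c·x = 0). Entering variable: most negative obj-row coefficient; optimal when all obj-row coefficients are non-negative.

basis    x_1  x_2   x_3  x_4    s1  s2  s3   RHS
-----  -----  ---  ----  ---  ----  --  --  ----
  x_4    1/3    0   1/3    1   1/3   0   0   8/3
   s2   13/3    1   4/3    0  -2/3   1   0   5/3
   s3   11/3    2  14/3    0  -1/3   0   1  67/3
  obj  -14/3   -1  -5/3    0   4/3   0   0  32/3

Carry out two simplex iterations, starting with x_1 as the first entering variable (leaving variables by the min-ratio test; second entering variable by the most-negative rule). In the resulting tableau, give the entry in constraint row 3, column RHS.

Ratio test on column x_1 — row 1: (8/3)/(1/3) = 8; row 2: (5/3)/(13/3) = 5/13; row 3: (67/3)/(11/3) = 67/11. Minimum is 5/13 at row 2 (s2 leaves); pivot element 13/3.
Divide row 2 by 13/3; eliminate column x_1 from the other rows.
Second iteration: most negative obj-row entry is -3/13 in column x_3, so x_3 enters.
Ratio test on column x_3 — row 1: (33/13)/(3/13) = 11; row 2: (5/13)/(4/13) = 5/4; row 3: (272/13)/(46/13) = 136/23. Minimum is 5/4 at row 2 (x_1 leaves); pivot element 4/13.
Divide row 2 by 4/13; eliminate column x_3 from the other rows.
After both pivots, the entry at constraint row 3, column RHS is 33/2.

33/2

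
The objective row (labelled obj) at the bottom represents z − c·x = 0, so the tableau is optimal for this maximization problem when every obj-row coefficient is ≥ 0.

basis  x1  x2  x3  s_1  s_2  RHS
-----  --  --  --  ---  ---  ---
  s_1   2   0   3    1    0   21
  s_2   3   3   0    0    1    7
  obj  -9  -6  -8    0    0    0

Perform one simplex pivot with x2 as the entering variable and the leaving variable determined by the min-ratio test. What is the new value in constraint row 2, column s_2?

1/3

Ratio test on column x2 — row 1: entry 0 ≤ 0; row 2: 7/3 = 7/3. Minimum is 7/3 at row 2 (s_2 leaves); pivot element 3.
Divide row 2 by 3; eliminate column x2 from the other rows.
In the new row 2, the s_2 entry is the old entry divided by the pivot: 1/3 = 1/3.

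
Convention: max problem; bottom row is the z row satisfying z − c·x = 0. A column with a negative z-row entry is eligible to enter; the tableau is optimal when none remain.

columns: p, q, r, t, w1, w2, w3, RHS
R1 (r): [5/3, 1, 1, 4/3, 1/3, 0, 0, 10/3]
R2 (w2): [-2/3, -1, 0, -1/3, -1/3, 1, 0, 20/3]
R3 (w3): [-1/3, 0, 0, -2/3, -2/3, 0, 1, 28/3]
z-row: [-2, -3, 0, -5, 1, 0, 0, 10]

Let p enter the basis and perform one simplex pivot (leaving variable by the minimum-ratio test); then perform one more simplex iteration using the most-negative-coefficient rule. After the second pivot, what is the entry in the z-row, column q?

3/4

Ratio test on column p — row 1: (10/3)/(5/3) = 2; row 2: entry -2/3 ≤ 0; row 3: entry -1/3 ≤ 0. Minimum is 2 at row 1 (r leaves); pivot element 5/3.
Divide row 1 by 5/3; eliminate column p from the other rows.
Second iteration: most negative z-row entry is -17/5 in column t, so t enters.
Ratio test on column t — row 1: 2/(4/5) = 5/2; row 2: 8/(1/5) = 40; row 3: entry -2/5 ≤ 0. Minimum is 5/2 at row 1 (p leaves); pivot element 4/5.
Divide row 1 by 4/5; eliminate column t from the other rows.
After both pivots, the entry at the z-row, column q is 3/4.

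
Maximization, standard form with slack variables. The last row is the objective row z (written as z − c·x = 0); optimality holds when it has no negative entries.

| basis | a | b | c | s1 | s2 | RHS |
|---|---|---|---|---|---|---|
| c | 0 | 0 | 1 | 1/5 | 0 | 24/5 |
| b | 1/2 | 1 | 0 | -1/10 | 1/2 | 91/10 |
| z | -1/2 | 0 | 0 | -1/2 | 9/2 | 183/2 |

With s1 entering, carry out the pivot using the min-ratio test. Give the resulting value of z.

Ratio test on column s1 — row 1: (24/5)/(1/5) = 24; row 2: entry -1/10 ≤ 0. Minimum is 24 at row 1 (c leaves); pivot element 1/5.
Pivot on row 1; the z-row RHS becomes 183/2 − (-1/2)·24 = 207/2.

207/2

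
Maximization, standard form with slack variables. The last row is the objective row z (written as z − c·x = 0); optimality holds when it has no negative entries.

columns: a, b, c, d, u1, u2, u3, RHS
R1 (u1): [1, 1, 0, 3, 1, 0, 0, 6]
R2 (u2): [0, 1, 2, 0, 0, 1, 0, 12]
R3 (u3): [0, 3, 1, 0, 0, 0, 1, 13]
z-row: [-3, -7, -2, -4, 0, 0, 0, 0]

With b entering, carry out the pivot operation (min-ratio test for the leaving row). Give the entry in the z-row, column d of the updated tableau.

-4

Ratio test on column b — row 1: 6/1 = 6; row 2: 12/1 = 12; row 3: 13/3 = 13/3. Minimum is 13/3 at row 3 (u3 leaves); pivot element 3.
Divide row 3 by 3; eliminate column b from the other rows.
z-row update in column d: -4 − (-7)·0 = -4.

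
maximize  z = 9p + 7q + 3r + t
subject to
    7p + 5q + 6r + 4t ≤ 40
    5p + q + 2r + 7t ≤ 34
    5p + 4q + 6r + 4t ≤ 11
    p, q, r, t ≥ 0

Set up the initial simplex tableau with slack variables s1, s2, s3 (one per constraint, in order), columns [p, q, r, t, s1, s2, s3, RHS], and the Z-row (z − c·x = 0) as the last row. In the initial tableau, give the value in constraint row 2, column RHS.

The RHS of constraint 2 is b_2 = 34.

34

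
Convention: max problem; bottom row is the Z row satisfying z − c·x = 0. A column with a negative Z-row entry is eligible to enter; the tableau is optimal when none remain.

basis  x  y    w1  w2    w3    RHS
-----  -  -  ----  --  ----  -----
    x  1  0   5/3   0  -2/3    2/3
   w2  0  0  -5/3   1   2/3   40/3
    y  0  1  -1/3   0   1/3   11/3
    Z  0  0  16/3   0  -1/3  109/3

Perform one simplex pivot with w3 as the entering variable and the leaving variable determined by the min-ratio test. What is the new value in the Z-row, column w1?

5

Ratio test on column w3 — row 1: entry -2/3 ≤ 0; row 2: (40/3)/(2/3) = 20; row 3: (11/3)/(1/3) = 11. Minimum is 11 at row 3 (y leaves); pivot element 1/3.
Divide row 3 by 1/3; eliminate column w3 from the other rows.
Z-row update in column w1: 16/3 − (-1/3)·(-1) = 5.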